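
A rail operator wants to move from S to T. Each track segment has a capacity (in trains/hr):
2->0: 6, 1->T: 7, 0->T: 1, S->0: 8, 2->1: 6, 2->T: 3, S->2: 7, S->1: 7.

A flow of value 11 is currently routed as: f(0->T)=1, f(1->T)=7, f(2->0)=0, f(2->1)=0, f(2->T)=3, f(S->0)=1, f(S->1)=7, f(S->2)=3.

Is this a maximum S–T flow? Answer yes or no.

Yes

Residual reachable from S: {0, 1, 2, S}; T is not reachable.
Saturated cut: 2->T, 0->T, 1->T with total capacity 11 = current flow value. Flow is maximum.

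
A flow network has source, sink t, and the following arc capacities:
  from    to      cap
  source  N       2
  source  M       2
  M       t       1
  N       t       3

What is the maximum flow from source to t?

3

Augment source->N->t: bottleneck 2. Total 2.
Augment source->M->t: bottleneck 1. Total 3.
No augmenting path remains in the residual graph.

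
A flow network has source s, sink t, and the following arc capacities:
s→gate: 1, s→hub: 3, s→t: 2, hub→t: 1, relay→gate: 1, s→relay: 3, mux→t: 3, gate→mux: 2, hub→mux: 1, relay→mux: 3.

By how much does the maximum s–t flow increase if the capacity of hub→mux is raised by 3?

0

Original max flow = 6.
Edge hub→mux does not cross the min cut (source side {gate, hub, mux, relay, s}), so extra capacity there cannot help.
New max flow = 6. Increase = 0.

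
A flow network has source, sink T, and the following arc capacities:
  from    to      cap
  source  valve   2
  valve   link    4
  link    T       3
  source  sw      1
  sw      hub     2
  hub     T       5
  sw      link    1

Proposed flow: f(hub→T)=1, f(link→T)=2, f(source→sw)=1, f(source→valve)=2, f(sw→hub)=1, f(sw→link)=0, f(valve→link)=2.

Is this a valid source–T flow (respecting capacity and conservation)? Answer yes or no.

Every edge has 0 ≤ f(e) ≤ cap(e).
At each intermediate node, inflow equals outflow.

Yes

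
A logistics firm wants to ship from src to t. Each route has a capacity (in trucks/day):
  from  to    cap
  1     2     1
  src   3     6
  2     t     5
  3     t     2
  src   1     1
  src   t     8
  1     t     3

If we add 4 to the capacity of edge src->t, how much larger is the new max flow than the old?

Original max flow = 11.
After raising cap(src->t), augmenting paths through that edge carry 4 more units.
New max flow = 15. Increase = 4.

4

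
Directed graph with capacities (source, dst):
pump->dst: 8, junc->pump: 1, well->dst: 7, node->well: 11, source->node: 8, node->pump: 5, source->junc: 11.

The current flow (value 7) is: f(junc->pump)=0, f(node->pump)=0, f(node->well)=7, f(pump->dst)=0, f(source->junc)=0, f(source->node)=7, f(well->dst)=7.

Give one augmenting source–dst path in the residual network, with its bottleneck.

source->node->pump->dst, bottleneck 1

Residual along source->node->pump->dst: source->node: 1, node->pump: 5, pump->dst: 8.
Bottleneck = min = 1.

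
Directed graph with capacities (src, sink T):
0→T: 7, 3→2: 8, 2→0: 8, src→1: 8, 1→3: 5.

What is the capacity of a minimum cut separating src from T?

5

Max flow = 5 (via 1 augmenting path).
In the residual at optimum, the set reachable from src is {1, src}.
Cut edges: 1→3 (cap 5). Sum = 5.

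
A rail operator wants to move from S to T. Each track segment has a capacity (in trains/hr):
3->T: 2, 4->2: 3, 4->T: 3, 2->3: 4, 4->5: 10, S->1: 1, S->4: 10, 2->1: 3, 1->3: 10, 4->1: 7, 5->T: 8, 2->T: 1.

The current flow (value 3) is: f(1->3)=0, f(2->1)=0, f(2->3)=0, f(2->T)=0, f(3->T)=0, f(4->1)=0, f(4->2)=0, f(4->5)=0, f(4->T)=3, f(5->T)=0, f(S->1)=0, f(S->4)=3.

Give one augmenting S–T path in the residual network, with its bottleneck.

S->4->2->T, bottleneck 1

Residual along S->4->2->T: S->4: 7, 4->2: 3, 2->T: 1.
Bottleneck = min = 1.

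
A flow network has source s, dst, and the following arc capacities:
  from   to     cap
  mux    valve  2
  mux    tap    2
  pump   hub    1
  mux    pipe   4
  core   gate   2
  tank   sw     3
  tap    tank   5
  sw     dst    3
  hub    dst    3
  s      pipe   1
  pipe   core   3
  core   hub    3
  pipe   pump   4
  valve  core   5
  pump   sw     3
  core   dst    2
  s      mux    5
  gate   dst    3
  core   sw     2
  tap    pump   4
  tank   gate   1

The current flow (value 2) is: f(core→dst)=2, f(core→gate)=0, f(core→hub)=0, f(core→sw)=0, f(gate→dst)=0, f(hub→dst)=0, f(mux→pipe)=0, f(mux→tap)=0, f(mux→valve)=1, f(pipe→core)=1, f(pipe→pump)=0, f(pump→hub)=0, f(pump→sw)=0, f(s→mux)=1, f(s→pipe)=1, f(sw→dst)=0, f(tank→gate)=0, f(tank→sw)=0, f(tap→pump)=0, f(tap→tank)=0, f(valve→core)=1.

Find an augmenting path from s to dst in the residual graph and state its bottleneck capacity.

Residual along s→mux→tap→tank→gate→dst: s→mux: 4, mux→tap: 2, tap→tank: 5, tank→gate: 1, gate→dst: 3.
Bottleneck = min = 1.

s→mux→tap→tank→gate→dst, bottleneck 1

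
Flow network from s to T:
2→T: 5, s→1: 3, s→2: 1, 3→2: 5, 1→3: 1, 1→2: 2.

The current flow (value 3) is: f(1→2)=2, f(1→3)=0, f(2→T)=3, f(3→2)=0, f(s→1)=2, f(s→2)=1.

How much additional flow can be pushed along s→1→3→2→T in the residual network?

1

Residual capacities along the path: s→1: 1, 1→3: 1, 3→2: 5, 2→T: 2.
Minimum is 1.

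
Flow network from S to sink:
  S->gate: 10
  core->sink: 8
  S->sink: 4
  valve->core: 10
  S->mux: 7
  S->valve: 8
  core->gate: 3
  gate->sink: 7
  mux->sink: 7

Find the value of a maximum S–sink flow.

Augment S->sink: bottleneck 4. Total 4.
Augment S->mux->sink: bottleneck 7. Total 11.
Augment S->gate->sink: bottleneck 7. Total 18.
Augment S->valve->core->sink: bottleneck 8. Total 26.
No augmenting path remains in the residual graph.

26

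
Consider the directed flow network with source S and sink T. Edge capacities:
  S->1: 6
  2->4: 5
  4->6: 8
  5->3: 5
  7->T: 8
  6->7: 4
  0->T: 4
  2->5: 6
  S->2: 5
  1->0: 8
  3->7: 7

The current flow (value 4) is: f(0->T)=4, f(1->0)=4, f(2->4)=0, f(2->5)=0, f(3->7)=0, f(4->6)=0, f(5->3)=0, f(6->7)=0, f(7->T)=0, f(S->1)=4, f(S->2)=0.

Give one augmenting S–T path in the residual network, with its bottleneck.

S->2->5->3->7->T, bottleneck 5

Residual along S->2->5->3->7->T: S->2: 5, 2->5: 6, 5->3: 5, 3->7: 7, 7->T: 8.
Bottleneck = min = 5.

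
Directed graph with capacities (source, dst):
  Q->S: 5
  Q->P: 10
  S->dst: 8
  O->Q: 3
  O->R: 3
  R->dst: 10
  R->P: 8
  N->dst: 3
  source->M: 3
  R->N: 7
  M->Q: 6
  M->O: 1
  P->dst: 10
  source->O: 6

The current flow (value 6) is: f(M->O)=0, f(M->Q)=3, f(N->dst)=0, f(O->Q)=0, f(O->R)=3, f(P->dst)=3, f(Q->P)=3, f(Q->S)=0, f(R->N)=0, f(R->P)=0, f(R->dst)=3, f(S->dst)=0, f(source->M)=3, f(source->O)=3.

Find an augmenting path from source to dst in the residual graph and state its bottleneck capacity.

source->O->Q->P->dst, bottleneck 3

Residual along source->O->Q->P->dst: source->O: 3, O->Q: 3, Q->P: 7, P->dst: 7.
Bottleneck = min = 3.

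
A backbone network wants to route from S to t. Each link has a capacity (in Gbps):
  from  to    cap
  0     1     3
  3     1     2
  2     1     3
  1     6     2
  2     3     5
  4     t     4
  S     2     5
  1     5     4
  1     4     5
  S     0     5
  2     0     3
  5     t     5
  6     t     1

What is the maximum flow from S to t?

Augment S→2→1→5→t: bottleneck 3. Total 3.
Augment S→0→1→5→t: bottleneck 1. Total 4.
Augment S→0→1→6→t: bottleneck 1. Total 5.
Augment S→0→1→4→t: bottleneck 1. Total 6.
Augment S→2→3→1→4→t: bottleneck 2. Total 8.
No augmenting path remains in the residual graph.

8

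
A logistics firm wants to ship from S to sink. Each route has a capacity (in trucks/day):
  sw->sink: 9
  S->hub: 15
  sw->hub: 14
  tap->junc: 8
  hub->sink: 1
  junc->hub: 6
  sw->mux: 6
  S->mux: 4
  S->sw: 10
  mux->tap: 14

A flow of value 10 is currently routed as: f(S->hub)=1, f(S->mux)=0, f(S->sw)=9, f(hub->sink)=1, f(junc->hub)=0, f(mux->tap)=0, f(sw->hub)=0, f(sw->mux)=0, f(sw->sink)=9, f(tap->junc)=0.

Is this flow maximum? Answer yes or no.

Yes

Residual reachable from S: {S, hub, junc, mux, sw, tap}; sink is not reachable.
Saturated cut: sw->sink, hub->sink with total capacity 10 = current flow value. Flow is maximum.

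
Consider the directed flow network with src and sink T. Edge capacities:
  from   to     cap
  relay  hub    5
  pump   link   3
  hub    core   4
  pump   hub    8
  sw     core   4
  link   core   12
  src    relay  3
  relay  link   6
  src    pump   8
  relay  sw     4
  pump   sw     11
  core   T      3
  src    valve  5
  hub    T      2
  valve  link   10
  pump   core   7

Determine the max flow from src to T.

5

Augment src→pump→hub→T: bottleneck 2. Total 2.
Augment src→pump→core→T: bottleneck 3. Total 5.
No augmenting path remains in the residual graph.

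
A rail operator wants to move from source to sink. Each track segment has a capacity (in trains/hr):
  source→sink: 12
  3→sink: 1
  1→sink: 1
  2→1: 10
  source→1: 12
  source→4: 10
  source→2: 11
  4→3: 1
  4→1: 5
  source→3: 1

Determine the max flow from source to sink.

Augment source→sink: bottleneck 12. Total 12.
Augment source→3→sink: bottleneck 1. Total 13.
Augment source→1→sink: bottleneck 1. Total 14.
No augmenting path remains in the residual graph.

14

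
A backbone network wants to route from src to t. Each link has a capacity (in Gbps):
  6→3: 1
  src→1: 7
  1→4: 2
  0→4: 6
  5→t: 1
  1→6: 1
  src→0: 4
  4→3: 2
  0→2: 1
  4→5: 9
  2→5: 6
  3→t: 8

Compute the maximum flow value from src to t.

4

Augment src→1→6→3→t: bottleneck 1. Total 1.
Augment src→1→4→3→t: bottleneck 2. Total 3.
Augment src→0→4→5→t: bottleneck 1. Total 4.
No augmenting path remains in the residual graph.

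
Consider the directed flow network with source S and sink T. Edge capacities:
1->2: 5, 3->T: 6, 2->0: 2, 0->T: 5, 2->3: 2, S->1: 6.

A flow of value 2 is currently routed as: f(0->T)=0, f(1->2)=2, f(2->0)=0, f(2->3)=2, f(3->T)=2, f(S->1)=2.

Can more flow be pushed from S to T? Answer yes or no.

Residual path S->1->2->0->T has bottleneck 2 > 0.
Pushing 2 along it raises the flow to 4, so the given flow is not maximum.

Yes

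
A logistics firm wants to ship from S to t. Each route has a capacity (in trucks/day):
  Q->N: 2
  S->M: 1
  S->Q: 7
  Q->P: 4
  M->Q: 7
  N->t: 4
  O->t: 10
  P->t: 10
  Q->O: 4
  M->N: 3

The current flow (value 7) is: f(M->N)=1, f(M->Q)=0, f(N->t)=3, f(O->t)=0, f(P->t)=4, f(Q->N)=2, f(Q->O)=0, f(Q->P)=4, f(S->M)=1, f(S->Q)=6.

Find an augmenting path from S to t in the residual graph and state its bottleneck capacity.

S->Q->O->t, bottleneck 1

Residual along S->Q->O->t: S->Q: 1, Q->O: 4, O->t: 10.
Bottleneck = min = 1.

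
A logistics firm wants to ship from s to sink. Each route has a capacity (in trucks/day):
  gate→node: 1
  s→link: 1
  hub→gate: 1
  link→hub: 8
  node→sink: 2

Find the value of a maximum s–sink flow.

Augment s→link→hub→gate→node→sink: bottleneck 1. Total 1.
No augmenting path remains in the residual graph.

1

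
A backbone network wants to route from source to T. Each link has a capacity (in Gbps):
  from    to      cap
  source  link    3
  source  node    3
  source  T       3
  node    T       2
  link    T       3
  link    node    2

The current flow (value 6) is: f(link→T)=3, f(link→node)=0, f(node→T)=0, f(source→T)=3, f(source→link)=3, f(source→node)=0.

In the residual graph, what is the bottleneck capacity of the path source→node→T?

Residual capacities along the path: source→node: 3, node→T: 2.
Minimum is 2.

2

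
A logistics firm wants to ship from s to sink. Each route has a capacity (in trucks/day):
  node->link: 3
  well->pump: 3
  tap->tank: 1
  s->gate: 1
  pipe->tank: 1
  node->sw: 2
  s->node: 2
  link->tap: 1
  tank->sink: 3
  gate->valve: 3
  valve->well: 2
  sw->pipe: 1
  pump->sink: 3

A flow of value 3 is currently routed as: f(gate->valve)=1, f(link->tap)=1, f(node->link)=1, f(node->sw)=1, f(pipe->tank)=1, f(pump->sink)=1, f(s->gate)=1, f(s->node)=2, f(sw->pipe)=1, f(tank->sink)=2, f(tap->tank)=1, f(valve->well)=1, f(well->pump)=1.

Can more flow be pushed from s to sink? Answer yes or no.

No

Residual reachable from s: {s}; sink is not reachable.
Saturated cut: s->gate, s->node with total capacity 3 = current flow value. Flow is maximum.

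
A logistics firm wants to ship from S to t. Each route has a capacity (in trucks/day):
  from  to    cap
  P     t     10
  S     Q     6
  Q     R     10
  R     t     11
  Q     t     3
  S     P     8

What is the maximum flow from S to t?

Augment S->Q->t: bottleneck 3. Total 3.
Augment S->P->t: bottleneck 8. Total 11.
Augment S->Q->R->t: bottleneck 3. Total 14.
No augmenting path remains in the residual graph.

14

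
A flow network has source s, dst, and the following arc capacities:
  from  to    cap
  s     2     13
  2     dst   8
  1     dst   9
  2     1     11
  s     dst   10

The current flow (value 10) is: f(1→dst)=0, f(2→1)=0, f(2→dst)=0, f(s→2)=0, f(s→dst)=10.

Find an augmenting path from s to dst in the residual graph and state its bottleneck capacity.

s→2→dst, bottleneck 8

Residual along s→2→dst: s→2: 13, 2→dst: 8.
Bottleneck = min = 8.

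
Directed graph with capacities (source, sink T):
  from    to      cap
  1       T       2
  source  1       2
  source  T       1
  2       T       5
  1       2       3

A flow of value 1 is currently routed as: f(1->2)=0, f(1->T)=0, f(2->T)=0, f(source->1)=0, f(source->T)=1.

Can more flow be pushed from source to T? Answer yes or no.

Residual path source->1->T has bottleneck 2 > 0.
Pushing 2 along it raises the flow to 3, so the given flow is not maximum.

Yes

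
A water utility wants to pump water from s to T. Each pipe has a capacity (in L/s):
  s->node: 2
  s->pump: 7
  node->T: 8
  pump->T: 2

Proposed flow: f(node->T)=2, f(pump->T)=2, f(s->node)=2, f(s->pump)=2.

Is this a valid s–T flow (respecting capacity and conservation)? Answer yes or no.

Every edge has 0 ≤ f(e) ≤ cap(e).
At each intermediate node, inflow equals outflow.

Yes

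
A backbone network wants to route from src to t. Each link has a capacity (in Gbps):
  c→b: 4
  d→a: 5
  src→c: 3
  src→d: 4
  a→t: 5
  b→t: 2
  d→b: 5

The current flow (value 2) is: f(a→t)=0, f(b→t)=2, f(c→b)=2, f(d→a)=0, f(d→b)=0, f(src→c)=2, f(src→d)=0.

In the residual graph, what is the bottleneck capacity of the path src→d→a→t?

4

Residual capacities along the path: src→d: 4, d→a: 5, a→t: 5.
Minimum is 4.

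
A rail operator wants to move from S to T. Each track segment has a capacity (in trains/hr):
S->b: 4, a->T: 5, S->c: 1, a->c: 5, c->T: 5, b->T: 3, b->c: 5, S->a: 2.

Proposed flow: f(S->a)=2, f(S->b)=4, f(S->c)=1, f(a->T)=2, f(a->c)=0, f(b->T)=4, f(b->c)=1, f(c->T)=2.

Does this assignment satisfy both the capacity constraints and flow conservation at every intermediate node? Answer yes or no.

No

Capacity violated on b->T: flow 4 > capacity 3.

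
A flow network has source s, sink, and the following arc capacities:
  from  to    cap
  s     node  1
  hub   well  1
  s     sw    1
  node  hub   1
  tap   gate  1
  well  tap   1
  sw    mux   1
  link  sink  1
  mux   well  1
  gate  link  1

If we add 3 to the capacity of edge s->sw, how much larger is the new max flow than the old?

Original max flow = 1.
Edge s->sw does not cross the min cut (source side {hub, mux, node, s, sw, well}), so extra capacity there cannot help.
New max flow = 1. Increase = 0.

0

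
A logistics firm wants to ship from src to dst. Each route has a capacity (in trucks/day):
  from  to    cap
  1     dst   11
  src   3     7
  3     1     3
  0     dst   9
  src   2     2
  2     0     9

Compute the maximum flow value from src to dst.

5

Augment src→2→0→dst: bottleneck 2. Total 2.
Augment src→3→1→dst: bottleneck 3. Total 5.
No augmenting path remains in the residual graph.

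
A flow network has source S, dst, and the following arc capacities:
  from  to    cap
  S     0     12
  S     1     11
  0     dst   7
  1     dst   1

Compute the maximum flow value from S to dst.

Augment S→0→dst: bottleneck 7. Total 7.
Augment S→1→dst: bottleneck 1. Total 8.
No augmenting path remains in the residual graph.

8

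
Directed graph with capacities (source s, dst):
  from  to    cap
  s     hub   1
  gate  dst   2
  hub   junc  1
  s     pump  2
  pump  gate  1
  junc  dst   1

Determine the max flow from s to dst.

Augment s->pump->gate->dst: bottleneck 1. Total 1.
Augment s->hub->junc->dst: bottleneck 1. Total 2.
No augmenting path remains in the residual graph.

2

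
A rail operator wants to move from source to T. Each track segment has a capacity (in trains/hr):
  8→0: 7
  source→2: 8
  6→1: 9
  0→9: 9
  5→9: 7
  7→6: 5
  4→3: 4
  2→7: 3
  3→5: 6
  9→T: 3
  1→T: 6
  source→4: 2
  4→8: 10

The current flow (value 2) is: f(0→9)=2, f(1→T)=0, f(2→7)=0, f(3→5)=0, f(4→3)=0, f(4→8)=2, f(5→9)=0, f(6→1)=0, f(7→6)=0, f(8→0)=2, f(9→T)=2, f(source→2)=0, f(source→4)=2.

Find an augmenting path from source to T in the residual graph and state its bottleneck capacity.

Residual along source→2→7→6→1→T: source→2: 8, 2→7: 3, 7→6: 5, 6→1: 9, 1→T: 6.
Bottleneck = min = 3.

source→2→7→6→1→T, bottleneck 3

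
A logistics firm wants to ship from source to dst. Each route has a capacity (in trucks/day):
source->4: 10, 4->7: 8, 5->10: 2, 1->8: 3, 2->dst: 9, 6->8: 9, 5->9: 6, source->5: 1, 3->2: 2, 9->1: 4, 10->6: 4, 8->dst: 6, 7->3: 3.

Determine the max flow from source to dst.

Augment source->5->9->1->8->dst: bottleneck 1. Total 1.
Augment source->4->7->3->2->dst: bottleneck 2. Total 3.
No augmenting path remains in the residual graph.

3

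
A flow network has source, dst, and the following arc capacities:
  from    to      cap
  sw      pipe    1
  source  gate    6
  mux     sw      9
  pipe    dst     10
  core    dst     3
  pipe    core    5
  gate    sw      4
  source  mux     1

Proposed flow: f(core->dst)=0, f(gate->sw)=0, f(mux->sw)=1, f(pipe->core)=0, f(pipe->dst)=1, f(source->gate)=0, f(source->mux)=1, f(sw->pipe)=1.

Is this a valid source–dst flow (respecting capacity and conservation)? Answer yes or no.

Yes

Every edge has 0 ≤ f(e) ≤ cap(e).
At each intermediate node, inflow equals outflow.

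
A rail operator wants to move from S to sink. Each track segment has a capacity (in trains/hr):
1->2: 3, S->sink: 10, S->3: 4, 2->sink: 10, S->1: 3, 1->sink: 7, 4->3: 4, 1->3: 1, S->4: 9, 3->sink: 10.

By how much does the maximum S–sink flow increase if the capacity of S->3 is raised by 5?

Original max flow = 21.
After raising cap(S->3), augmenting paths through that edge carry 2 more units.
New max flow = 23. Increase = 2.

2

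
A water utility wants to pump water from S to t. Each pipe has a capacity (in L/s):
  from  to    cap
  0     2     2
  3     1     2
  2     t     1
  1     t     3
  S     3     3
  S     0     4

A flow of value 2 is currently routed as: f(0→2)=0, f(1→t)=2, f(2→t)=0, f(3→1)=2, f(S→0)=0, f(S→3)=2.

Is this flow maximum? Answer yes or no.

No

Residual path S→0→2→t has bottleneck 1 > 0.
Pushing 1 along it raises the flow to 3, so the given flow is not maximum.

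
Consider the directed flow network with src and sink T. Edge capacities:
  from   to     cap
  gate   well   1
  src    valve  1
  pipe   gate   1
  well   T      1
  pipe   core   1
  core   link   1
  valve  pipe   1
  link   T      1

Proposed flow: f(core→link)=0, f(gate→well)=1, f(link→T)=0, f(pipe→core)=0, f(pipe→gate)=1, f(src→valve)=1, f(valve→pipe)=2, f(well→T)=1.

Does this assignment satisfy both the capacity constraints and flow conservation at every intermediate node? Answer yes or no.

No

Capacity violated on valve→pipe: flow 2 > capacity 1.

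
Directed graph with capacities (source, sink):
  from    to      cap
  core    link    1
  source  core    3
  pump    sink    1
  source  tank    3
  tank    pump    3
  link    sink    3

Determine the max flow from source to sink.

2

Augment source->core->link->sink: bottleneck 1. Total 1.
Augment source->tank->pump->sink: bottleneck 1. Total 2.
No augmenting path remains in the residual graph.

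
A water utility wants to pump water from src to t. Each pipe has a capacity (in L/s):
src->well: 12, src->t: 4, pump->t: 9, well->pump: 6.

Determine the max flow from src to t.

Augment src->t: bottleneck 4. Total 4.
Augment src->well->pump->t: bottleneck 6. Total 10.
No augmenting path remains in the residual graph.

10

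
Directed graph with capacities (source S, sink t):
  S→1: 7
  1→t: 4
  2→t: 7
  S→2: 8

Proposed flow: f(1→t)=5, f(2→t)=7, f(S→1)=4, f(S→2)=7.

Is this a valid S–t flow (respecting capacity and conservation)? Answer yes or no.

Capacity violated on 1→t: flow 5 > capacity 4.

No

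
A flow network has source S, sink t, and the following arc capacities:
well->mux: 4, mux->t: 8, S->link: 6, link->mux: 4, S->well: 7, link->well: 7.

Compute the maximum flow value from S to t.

Augment S->link->mux->t: bottleneck 4. Total 4.
Augment S->well->mux->t: bottleneck 4. Total 8.
No augmenting path remains in the residual graph.

8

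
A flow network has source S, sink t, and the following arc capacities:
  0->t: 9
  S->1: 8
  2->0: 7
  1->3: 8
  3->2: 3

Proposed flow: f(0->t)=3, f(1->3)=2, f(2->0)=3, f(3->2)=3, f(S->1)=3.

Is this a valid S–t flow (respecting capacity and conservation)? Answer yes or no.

No

Conservation fails at 1: inflow 3 ≠ outflow 2.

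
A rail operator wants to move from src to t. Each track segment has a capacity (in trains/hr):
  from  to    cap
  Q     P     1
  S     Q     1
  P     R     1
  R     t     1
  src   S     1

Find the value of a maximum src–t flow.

1

Augment src→S→Q→P→R→t: bottleneck 1. Total 1.
No augmenting path remains in the residual graph.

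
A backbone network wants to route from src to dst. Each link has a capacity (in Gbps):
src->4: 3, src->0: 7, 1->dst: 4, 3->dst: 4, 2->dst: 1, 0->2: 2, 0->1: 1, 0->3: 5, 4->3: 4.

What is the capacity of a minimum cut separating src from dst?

Max flow = 6 (via 4 augmenting paths).
In the residual at optimum, the set reachable from src is {0, 2, 3, 4, src}.
Cut edges: 0->1 (cap 1), 2->dst (cap 1), 3->dst (cap 4). Sum = 6.

6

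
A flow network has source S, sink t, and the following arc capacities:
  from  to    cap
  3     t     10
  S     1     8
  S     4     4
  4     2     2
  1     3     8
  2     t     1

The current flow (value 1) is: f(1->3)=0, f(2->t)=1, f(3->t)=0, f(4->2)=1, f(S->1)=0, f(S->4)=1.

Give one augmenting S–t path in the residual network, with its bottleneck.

S->1->3->t, bottleneck 8

Residual along S->1->3->t: S->1: 8, 1->3: 8, 3->t: 10.
Bottleneck = min = 8.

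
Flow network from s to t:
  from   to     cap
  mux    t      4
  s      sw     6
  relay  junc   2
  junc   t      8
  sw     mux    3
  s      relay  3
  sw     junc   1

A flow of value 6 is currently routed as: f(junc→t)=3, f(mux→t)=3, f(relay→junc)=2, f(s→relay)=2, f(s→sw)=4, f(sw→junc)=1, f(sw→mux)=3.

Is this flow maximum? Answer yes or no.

Residual reachable from s: {relay, s, sw}; t is not reachable.
Saturated cut: relay→junc, sw→junc, sw→mux with total capacity 6 = current flow value. Flow is maximum.

Yes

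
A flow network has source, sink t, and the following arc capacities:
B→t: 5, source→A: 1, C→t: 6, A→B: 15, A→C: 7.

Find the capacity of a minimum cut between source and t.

Max flow = 1 (via 1 augmenting path).
In the residual at optimum, the set reachable from source is {source}.
Cut edges: source→A (cap 1). Sum = 1.

1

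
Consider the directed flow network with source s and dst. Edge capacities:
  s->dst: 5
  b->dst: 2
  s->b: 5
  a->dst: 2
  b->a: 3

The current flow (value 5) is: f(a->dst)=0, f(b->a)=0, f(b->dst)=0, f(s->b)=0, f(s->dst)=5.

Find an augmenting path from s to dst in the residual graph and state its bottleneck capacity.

Residual along s->b->dst: s->b: 5, b->dst: 2.
Bottleneck = min = 2.

s->b->dst, bottleneck 2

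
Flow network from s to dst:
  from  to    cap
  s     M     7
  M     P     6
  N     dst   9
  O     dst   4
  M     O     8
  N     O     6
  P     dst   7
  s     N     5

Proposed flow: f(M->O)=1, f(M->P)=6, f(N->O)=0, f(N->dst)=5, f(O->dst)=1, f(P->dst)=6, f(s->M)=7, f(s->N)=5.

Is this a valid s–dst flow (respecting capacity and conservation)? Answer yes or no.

Every edge has 0 ≤ f(e) ≤ cap(e).
At each intermediate node, inflow equals outflow.

Yes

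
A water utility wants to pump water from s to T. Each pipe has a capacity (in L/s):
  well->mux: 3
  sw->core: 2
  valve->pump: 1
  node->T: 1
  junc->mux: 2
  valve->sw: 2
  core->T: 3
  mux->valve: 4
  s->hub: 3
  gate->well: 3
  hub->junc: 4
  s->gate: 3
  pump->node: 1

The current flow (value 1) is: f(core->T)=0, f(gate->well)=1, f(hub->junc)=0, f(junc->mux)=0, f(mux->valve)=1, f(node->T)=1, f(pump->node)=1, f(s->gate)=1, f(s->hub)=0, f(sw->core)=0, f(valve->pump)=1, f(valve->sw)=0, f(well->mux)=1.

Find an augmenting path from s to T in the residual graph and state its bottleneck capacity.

s->gate->well->mux->valve->sw->core->T, bottleneck 2

Residual along s->gate->well->mux->valve->sw->core->T: s->gate: 2, gate->well: 2, well->mux: 2, mux->valve: 3, valve->sw: 2, sw->core: 2, core->T: 3.
Bottleneck = min = 2.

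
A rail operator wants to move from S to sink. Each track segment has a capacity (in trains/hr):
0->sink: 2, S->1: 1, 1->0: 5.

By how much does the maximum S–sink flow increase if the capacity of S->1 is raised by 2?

1

Original max flow = 1.
After raising cap(S->1), augmenting paths through that edge carry 1 more unit.
New max flow = 2. Increase = 1.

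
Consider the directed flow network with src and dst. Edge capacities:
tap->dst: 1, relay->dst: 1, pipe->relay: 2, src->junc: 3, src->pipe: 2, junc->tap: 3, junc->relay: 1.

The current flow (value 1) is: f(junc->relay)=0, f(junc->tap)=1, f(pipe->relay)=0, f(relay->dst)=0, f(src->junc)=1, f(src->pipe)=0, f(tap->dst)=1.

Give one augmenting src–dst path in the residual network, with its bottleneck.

Residual along src->junc->relay->dst: src->junc: 2, junc->relay: 1, relay->dst: 1.
Bottleneck = min = 1.

src->junc->relay->dst, bottleneck 1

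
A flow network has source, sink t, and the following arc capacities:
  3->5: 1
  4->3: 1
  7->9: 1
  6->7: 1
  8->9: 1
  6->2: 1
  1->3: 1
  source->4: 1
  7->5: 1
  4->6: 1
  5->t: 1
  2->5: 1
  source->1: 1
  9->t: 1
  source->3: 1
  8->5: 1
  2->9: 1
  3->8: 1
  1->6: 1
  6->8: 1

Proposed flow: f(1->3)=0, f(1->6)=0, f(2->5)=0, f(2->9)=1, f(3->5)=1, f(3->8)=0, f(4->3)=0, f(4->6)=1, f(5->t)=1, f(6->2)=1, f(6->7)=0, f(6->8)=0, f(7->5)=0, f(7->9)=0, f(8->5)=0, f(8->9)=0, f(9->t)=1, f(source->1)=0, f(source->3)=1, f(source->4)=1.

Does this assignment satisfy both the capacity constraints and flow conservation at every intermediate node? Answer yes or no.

Every edge has 0 ≤ f(e) ≤ cap(e).
At each intermediate node, inflow equals outflow.

Yes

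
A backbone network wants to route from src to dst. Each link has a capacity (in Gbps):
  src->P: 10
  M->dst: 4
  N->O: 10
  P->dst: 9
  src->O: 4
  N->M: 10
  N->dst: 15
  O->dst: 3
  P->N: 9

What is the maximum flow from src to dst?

Augment src->P->dst: bottleneck 9. Total 9.
Augment src->O->dst: bottleneck 3. Total 12.
Augment src->P->N->dst: bottleneck 1. Total 13.
No augmenting path remains in the residual graph.

13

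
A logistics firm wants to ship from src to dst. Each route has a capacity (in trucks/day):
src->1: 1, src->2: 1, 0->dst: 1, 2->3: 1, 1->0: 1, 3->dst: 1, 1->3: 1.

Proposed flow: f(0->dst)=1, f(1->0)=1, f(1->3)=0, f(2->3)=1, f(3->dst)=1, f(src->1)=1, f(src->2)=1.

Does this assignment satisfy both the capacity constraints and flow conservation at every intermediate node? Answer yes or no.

Yes

Every edge has 0 ≤ f(e) ≤ cap(e).
At each intermediate node, inflow equals outflow.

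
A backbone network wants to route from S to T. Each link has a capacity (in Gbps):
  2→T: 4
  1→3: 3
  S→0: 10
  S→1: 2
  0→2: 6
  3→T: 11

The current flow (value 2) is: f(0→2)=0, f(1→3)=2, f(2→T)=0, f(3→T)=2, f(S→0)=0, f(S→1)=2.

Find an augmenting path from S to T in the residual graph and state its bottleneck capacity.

S→0→2→T, bottleneck 4

Residual along S→0→2→T: S→0: 10, 0→2: 6, 2→T: 4.
Bottleneck = min = 4.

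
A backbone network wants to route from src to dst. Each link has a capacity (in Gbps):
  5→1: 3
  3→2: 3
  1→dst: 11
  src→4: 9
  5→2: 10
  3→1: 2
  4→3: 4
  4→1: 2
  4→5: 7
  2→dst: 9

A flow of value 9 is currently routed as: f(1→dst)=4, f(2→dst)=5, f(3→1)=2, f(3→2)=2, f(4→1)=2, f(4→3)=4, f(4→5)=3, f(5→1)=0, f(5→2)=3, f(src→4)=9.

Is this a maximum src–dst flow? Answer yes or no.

Yes

Residual reachable from src: {src}; dst is not reachable.
Saturated cut: src→4 with total capacity 9 = current flow value. Flow is maximum.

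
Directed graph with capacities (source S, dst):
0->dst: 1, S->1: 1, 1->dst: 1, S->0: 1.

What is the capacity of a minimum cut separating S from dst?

Max flow = 2 (via 2 augmenting paths).
In the residual at optimum, the set reachable from S is {S}.
Cut edges: S->1 (cap 1), S->0 (cap 1). Sum = 2.

2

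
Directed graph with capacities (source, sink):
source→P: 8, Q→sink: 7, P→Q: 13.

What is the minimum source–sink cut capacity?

7

Max flow = 7 (via 1 augmenting path).
In the residual at optimum, the set reachable from source is {P, Q, source}.
Cut edges: Q→sink (cap 7). Sum = 7.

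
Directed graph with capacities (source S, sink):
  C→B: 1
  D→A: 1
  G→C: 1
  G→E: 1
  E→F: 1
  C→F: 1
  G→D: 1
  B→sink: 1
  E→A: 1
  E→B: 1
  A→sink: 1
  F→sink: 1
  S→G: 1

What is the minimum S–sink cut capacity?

1

Max flow = 1 (via 1 augmenting path).
In the residual at optimum, the set reachable from S is {S}.
Cut edges: S→G (cap 1). Sum = 1.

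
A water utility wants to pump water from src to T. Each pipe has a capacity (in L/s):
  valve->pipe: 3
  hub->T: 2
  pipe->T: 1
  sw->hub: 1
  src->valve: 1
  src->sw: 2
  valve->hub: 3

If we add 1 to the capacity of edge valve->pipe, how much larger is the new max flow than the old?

0

Original max flow = 2.
Edge valve->pipe does not cross the min cut (source side {src, sw}), so extra capacity there cannot help.
New max flow = 2. Increase = 0.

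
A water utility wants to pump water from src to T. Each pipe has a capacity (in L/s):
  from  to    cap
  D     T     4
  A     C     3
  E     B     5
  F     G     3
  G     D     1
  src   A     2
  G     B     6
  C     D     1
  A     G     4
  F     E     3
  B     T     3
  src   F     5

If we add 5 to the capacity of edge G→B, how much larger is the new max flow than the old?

0

Original max flow = 5.
Edge G→B does not cross the min cut (source side {A, B, C, E, F, G, src}), so extra capacity there cannot help.
New max flow = 5. Increase = 0.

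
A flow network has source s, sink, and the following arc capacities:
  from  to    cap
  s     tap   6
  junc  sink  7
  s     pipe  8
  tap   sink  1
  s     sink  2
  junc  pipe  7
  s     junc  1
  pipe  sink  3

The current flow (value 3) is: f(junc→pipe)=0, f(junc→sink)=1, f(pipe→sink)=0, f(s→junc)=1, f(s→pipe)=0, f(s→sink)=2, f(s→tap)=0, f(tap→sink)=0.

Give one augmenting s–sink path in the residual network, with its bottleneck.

s→tap→sink, bottleneck 1

Residual along s→tap→sink: s→tap: 6, tap→sink: 1.
Bottleneck = min = 1.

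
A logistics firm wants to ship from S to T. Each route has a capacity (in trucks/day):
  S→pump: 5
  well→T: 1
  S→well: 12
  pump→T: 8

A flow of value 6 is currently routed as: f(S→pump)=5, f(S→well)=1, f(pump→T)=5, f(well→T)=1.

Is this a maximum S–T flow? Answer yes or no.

Residual reachable from S: {S, well}; T is not reachable.
Saturated cut: S→pump, well→T with total capacity 6 = current flow value. Flow is maximum.

Yes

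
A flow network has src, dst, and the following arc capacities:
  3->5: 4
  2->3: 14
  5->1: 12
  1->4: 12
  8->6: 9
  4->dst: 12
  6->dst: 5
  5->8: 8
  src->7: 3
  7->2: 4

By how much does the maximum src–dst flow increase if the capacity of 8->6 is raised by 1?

0

Original max flow = 3.
Edge 8->6 does not cross the min cut (source side {src}), so extra capacity there cannot help.
New max flow = 3. Increase = 0.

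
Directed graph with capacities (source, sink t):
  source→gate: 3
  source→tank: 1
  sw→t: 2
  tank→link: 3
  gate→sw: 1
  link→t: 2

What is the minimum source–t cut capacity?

Max flow = 2 (via 2 augmenting paths).
In the residual at optimum, the set reachable from source is {gate, source}.
Cut edges: gate→sw (cap 1), source→tank (cap 1). Sum = 2.

2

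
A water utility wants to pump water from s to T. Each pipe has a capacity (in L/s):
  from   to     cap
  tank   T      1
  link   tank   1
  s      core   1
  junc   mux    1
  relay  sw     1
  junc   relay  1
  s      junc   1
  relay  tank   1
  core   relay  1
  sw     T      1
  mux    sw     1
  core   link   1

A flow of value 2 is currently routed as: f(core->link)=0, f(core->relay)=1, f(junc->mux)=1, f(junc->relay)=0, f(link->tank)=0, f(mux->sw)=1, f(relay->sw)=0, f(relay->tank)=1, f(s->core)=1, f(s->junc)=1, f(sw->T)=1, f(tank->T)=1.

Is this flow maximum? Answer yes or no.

Yes

Residual reachable from s: {s}; T is not reachable.
Saturated cut: s->junc, s->core with total capacity 2 = current flow value. Flow is maximum.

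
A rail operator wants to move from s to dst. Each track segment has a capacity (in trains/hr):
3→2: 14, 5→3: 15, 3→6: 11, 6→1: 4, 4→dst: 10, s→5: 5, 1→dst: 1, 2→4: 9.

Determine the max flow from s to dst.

5

Augment s→5→3→6→1→dst: bottleneck 1. Total 1.
Augment s→5→3→2→4→dst: bottleneck 4. Total 5.
No augmenting path remains in the residual graph.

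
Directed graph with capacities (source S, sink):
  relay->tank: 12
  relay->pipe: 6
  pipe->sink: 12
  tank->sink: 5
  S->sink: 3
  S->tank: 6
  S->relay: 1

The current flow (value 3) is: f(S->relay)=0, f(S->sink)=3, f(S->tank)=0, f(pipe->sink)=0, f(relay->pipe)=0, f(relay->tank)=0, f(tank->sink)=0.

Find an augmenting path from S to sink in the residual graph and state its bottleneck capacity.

Residual along S->tank->sink: S->tank: 6, tank->sink: 5.
Bottleneck = min = 5.

S->tank->sink, bottleneck 5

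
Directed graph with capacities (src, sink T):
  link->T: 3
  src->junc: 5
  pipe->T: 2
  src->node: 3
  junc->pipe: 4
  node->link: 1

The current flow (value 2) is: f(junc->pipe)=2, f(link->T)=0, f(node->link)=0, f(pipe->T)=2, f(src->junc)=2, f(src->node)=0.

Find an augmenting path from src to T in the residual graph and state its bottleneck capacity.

src->node->link->T, bottleneck 1

Residual along src->node->link->T: src->node: 3, node->link: 1, link->T: 3.
Bottleneck = min = 1.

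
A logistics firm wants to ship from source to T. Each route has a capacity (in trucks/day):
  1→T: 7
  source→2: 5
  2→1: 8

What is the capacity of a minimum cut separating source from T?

Max flow = 5 (via 1 augmenting path).
In the residual at optimum, the set reachable from source is {source}.
Cut edges: source→2 (cap 5). Sum = 5.

5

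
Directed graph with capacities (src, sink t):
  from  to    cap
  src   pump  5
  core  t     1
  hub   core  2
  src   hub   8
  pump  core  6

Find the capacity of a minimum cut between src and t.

Max flow = 1 (via 1 augmenting path).
In the residual at optimum, the set reachable from src is {core, hub, pump, src}.
Cut edges: core→t (cap 1). Sum = 1.

1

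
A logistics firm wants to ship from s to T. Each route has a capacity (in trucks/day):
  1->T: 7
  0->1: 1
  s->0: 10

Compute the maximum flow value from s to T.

Augment s->0->1->T: bottleneck 1. Total 1.
No augmenting path remains in the residual graph.

1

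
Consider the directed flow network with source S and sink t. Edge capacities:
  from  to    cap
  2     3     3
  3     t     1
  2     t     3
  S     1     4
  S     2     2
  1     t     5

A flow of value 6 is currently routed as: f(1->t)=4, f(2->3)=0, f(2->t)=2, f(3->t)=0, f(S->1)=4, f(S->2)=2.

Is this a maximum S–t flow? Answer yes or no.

Yes

Residual reachable from S: {S}; t is not reachable.
Saturated cut: S->2, S->1 with total capacity 6 = current flow value. Flow is maximum.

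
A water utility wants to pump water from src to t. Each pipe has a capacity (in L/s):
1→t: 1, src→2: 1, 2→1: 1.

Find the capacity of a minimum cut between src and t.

Max flow = 1 (via 1 augmenting path).
In the residual at optimum, the set reachable from src is {src}.
Cut edges: src→2 (cap 1). Sum = 1.

1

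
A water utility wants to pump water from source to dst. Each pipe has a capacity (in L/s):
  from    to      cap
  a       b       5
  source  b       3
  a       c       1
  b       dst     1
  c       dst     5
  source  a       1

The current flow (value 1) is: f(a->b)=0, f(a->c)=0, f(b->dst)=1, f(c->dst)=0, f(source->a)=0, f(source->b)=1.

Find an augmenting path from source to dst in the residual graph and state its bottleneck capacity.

source->a->c->dst, bottleneck 1

Residual along source->a->c->dst: source->a: 1, a->c: 1, c->dst: 5.
Bottleneck = min = 1.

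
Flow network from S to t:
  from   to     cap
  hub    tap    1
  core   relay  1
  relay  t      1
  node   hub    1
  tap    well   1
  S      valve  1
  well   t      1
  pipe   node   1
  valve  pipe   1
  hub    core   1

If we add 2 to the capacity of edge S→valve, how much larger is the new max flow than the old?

0

Original max flow = 1.
Even with extra capacity on S→valve, another cut of capacity 1 remains binding.
New max flow = 1. Increase = 0.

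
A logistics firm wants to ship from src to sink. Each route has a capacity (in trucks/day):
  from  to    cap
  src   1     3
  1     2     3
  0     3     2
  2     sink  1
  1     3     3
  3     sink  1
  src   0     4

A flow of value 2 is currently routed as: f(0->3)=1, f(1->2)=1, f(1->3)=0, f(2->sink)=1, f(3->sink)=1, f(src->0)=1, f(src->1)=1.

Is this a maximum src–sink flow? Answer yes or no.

Residual reachable from src: {0, 1, 2, 3, src}; sink is not reachable.
Saturated cut: 3->sink, 2->sink with total capacity 2 = current flow value. Flow is maximum.

Yes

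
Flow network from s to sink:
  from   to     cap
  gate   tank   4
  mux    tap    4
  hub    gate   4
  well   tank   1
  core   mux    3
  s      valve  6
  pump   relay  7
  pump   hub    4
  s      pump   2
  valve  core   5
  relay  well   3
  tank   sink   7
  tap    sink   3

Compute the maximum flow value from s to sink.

Augment s->valve->core->mux->tap->sink: bottleneck 3. Total 3.
Augment s->pump->relay->well->tank->sink: bottleneck 1. Total 4.
Augment s->pump->hub->gate->tank->sink: bottleneck 1. Total 5.
No augmenting path remains in the residual graph.

5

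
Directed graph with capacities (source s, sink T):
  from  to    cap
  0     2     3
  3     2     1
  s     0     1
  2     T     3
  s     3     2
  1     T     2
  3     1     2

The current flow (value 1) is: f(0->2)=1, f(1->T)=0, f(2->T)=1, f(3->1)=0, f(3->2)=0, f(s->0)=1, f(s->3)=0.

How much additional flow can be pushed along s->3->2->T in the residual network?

1

Residual capacities along the path: s->3: 2, 3->2: 1, 2->T: 2.
Minimum is 1.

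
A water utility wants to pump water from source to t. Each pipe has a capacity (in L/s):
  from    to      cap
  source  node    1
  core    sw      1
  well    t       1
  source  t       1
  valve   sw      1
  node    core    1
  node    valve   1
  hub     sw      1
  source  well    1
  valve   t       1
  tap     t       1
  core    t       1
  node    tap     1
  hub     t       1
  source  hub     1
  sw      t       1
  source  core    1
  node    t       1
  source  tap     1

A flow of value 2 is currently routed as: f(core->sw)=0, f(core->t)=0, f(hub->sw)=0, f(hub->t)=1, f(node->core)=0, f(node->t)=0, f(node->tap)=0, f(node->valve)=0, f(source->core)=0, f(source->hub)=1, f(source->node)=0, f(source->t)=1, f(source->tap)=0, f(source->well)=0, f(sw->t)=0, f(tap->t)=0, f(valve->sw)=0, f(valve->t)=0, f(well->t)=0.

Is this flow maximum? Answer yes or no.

Residual path source->node->t has bottleneck 1 > 0.
Pushing 1 along it raises the flow to 3, so the given flow is not maximum.

No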